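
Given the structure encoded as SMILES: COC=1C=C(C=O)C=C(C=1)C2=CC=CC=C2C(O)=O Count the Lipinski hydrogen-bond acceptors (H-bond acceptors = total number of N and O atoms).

N atoms: 0; O atoms: 4.
Lipinski HBA = 0 + 4 = 4.

4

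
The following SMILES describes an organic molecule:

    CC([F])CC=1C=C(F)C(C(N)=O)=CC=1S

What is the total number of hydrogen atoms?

11

Walk through each heavy atom and fill implicit hydrogens from standard valence (C 4, N 3, O 2, S 2, halogen 1):
  atom 1: C, bond orders sum to 1 (valence 4) → 3 H
  atom 2: C, bond orders sum to 3 (valence 4) → 1 H
  atom 3: F with explicit H count 0
  atom 4: C, bond orders sum to 2 (valence 4) → 2 H
  atom 5: C, bond orders sum to 4 (valence 4) → 0 H
  atom 6: C, bond orders sum to 3 (valence 4) → 1 H
  atom 7: C, bond orders sum to 4 (valence 4) → 0 H
  atom 8: F (halogen, monovalent) → 0 H
  atom 9: C, bond orders sum to 4 (valence 4) → 0 H
  atom 10: C, bond orders sum to 4 (valence 4) → 0 H
  atom 11: N, bond orders sum to 1 (valence 3) → 2 H
  atom 12: O, bond orders sum to 2 (valence 2) → 0 H
  atom 13: C, bond orders sum to 3 (valence 4) → 1 H
  atom 14: C, bond orders sum to 4 (valence 4) → 0 H
  atom 15: S, bond orders sum to 1 (valence 2) → 1 H
Total hydrogens: 11.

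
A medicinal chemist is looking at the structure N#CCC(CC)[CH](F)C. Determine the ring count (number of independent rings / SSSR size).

In SMILES, each pair of matching ring-closure digits denotes one ring-closing bond; the number of such bonds equals the number of independent rings.
Ring-closure bonds here: 0.

0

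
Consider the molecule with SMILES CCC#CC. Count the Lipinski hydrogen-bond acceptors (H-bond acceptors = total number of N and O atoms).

N atoms: 0; O atoms: 0.
Lipinski HBA = 0 + 0 = 0.

0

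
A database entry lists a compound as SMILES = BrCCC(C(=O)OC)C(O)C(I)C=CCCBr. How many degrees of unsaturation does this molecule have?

Degree of unsaturation = (number of rings) + (number of π bonds).
Ring closures in the SMILES: 0.
π bonds: 2 double bonds (each 1 DoU) → 2 DoU from unsaturation.
Total DoU = 0 + 2 = 2.

2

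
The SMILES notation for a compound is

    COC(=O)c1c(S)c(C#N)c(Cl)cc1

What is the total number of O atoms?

Scan the SMILES for O atoms (remember two-letter symbols like Cl and Br are single atoms).
Oxygen count: 2.

2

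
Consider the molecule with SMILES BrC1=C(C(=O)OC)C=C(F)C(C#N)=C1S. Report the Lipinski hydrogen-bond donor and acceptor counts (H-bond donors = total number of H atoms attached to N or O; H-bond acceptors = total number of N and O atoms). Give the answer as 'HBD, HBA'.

0, 3

Donors: find every N or O and count the H atoms it carries.
  atom 5 (O): bond orders sum to 2 → 0 H
  atom 6 (O): bond orders sum to 2 → 0 H
  atom 13 (N): bond orders sum to 3 → 0 H
Lipinski HBD = 0.
Acceptors: N atoms = 1, O atoms = 2 → HBA = 3.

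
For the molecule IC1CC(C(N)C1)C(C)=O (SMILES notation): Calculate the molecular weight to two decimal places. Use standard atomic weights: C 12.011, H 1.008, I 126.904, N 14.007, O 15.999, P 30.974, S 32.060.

First, the molecular formula is C7H12INO (counting implicit H from valence).
  C: 7 × 12.011 = 84.077
  H: 12 × 1.008 = 12.096
  I: 1 × 126.904 = 126.904
  N: 1 × 14.007 = 14.007
  O: 1 × 15.999 = 15.999
Sum: 7×12.011 + 12×1.008 + 1×126.904 + 1×14.007 + 1×15.999 = 253.083 → 253.08 g/mol.

253.08 g/mol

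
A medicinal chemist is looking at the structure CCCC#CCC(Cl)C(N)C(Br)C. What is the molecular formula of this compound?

Walk through each heavy atom and fill implicit hydrogens from standard valence (C 4, N 3, O 2, S 2, halogen 1):
  atom 1: C, bond orders sum to 1 (valence 4) → 3 H
  atom 2: C, bond orders sum to 2 (valence 4) → 2 H
  atom 3: C, bond orders sum to 2 (valence 4) → 2 H
  atom 4: C, bond orders sum to 4 (valence 4) → 0 H
  atom 5: C, bond orders sum to 4 (valence 4) → 0 H
  atom 6: C, bond orders sum to 2 (valence 4) → 2 H
  atom 7: C, bond orders sum to 3 (valence 4) → 1 H
  atom 8: Cl (halogen, monovalent) → 0 H
  atom 9: C, bond orders sum to 3 (valence 4) → 1 H
  atom 10: N, bond orders sum to 1 (valence 3) → 2 H
  atom 11: C, bond orders sum to 3 (valence 4) → 1 H
  atom 12: Br (halogen, monovalent) → 0 H
  atom 13: C, bond orders sum to 1 (valence 4) → 3 H
Totals → C:10, H:17, Br:1, Cl:1, N:1.
In Hill order: C10H17BrClN.

C10H17BrClN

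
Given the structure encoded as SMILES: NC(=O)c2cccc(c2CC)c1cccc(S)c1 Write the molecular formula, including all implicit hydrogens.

Walk through each heavy atom and fill implicit hydrogens from standard valence (C 4, N 3, O 2, S 2, halogen 1); for lowercase aromatic atoms, an aromatic c carries 1 H when it has two neighbours and 0 H with three, and aromatic n carries 0 H:
  atom 1: N, bond orders sum to 1 (valence 3) → 2 H
  atom 2: C, bond orders sum to 4 (valence 4) → 0 H
  atom 3: O, bond orders sum to 2 (valence 2) → 0 H
  atom 4: aromatic c, 3 neighbours → 0 H
  atom 5: aromatic c, 2 neighbours → 1 H
  atom 6: aromatic c, 2 neighbours → 1 H
  atom 7: aromatic c, 2 neighbours → 1 H
  atom 8: aromatic c, 3 neighbours → 0 H
  atom 9: aromatic c, 3 neighbours → 0 H
  atom 10: C, bond orders sum to 2 (valence 4) → 2 H
  atom 11: C, bond orders sum to 1 (valence 4) → 3 H
  atom 12: aromatic c, 3 neighbours → 0 H
  atom 13: aromatic c, 2 neighbours → 1 H
  atom 14: aromatic c, 2 neighbours → 1 H
  atom 15: aromatic c, 2 neighbours → 1 H
  atom 16: aromatic c, 3 neighbours → 0 H
  atom 17: S, bond orders sum to 1 (valence 2) → 1 H
  atom 18: aromatic c, 2 neighbours → 1 H
Totals → C:15, H:15, N:1, O:1, S:1.
In Hill order: C15H15NOS.

C15H15NOS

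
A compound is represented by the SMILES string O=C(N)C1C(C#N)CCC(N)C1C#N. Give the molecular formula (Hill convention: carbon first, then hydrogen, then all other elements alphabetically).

C9H12N4O

Walk through each heavy atom and fill implicit hydrogens from standard valence (C 4, N 3, O 2, S 2, halogen 1):
  atom 1: O, bond orders sum to 2 (valence 2) → 0 H
  atom 2: C, bond orders sum to 4 (valence 4) → 0 H
  atom 3: N, bond orders sum to 1 (valence 3) → 2 H
  atom 4: C, bond orders sum to 3 (valence 4) → 1 H
  atom 5: C, bond orders sum to 3 (valence 4) → 1 H
  atom 6: C, bond orders sum to 4 (valence 4) → 0 H
  atom 7: N, bond orders sum to 3 (valence 3) → 0 H
  atom 8: C, bond orders sum to 2 (valence 4) → 2 H
  atom 9: C, bond orders sum to 2 (valence 4) → 2 H
  atom 10: C, bond orders sum to 3 (valence 4) → 1 H
  atom 11: N, bond orders sum to 1 (valence 3) → 2 H
  atom 12: C, bond orders sum to 3 (valence 4) → 1 H
  atom 13: C, bond orders sum to 4 (valence 4) → 0 H
  atom 14: N, bond orders sum to 3 (valence 3) → 0 H
Totals → C:9, H:12, N:4, O:1.
In Hill order: C9H12N4O.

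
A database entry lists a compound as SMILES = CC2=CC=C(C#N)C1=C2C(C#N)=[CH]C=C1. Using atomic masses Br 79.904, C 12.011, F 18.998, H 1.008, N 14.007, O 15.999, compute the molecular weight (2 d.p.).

192.22 g/mol

First, the molecular formula is C13H8N2 (counting implicit H from valence).
  C: 13 × 12.011 = 156.143
  H: 8 × 1.008 = 8.064
  N: 2 × 14.007 = 28.014
Sum: 13×12.011 + 8×1.008 + 2×14.007 = 192.221 → 192.22 g/mol.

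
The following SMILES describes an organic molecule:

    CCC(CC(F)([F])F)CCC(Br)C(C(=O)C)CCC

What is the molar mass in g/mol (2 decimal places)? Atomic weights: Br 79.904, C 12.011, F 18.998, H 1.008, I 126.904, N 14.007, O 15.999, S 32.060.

345.24 g/mol

First, the molecular formula is C14H24BrF3O (counting implicit H from valence).
  Br: 1 × 79.904 = 79.904
  C: 14 × 12.011 = 168.154
  F: 3 × 18.998 = 56.994
  H: 24 × 1.008 = 24.192
  O: 1 × 15.999 = 15.999
Sum: 1×79.904 + 14×12.011 + 3×18.998 + 24×1.008 + 1×15.999 = 345.243 → 345.24 g/mol.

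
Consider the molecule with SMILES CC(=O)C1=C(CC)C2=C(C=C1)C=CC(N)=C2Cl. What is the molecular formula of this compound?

C14H14ClNO

Walk through each heavy atom and fill implicit hydrogens from standard valence (C 4, N 3, O 2, S 2, halogen 1):
  atom 1: C, bond orders sum to 1 (valence 4) → 3 H
  atom 2: C, bond orders sum to 4 (valence 4) → 0 H
  atom 3: O, bond orders sum to 2 (valence 2) → 0 H
  atom 4: C, bond orders sum to 4 (valence 4) → 0 H
  atom 5: C, bond orders sum to 4 (valence 4) → 0 H
  atom 6: C, bond orders sum to 2 (valence 4) → 2 H
  atom 7: C, bond orders sum to 1 (valence 4) → 3 H
  atom 8: C, bond orders sum to 4 (valence 4) → 0 H
  atom 9: C, bond orders sum to 4 (valence 4) → 0 H
  atom 10: C, bond orders sum to 3 (valence 4) → 1 H
  atom 11: C, bond orders sum to 3 (valence 4) → 1 H
  atom 12: C, bond orders sum to 3 (valence 4) → 1 H
  atom 13: C, bond orders sum to 3 (valence 4) → 1 H
  atom 14: C, bond orders sum to 4 (valence 4) → 0 H
  atom 15: N, bond orders sum to 1 (valence 3) → 2 H
  atom 16: C, bond orders sum to 4 (valence 4) → 0 H
  atom 17: Cl (halogen, monovalent) → 0 H
Totals → C:14, H:14, Cl:1, N:1, O:1.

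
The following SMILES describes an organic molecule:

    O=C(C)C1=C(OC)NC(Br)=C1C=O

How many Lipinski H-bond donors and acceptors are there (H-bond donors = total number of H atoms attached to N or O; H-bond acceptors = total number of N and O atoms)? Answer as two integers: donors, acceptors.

1, 4

Donors: find every N or O and count the H atoms it carries.
  atom 1 (O): bond orders sum to 2 → 0 H
  atom 6 (O): bond orders sum to 2 → 0 H
  atom 8 (N): bond orders sum to 2 → 1 H
  atom 13 (O): bond orders sum to 2 → 0 H
Lipinski HBD = 1.
Acceptors: N atoms = 1, O atoms = 3 → HBA = 4.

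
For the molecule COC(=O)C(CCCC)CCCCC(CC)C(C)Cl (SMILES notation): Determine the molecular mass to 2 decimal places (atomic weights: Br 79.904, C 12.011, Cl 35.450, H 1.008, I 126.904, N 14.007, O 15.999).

290.87 g/mol

First, the molecular formula is C16H31ClO2 (counting implicit H from valence).
  C: 16 × 12.011 = 192.176
  Cl: 1 × 35.450 = 35.450
  H: 31 × 1.008 = 31.248
  O: 2 × 15.999 = 31.998
Sum: 16×12.011 + 1×35.450 + 31×1.008 + 2×15.999 = 290.872 → 290.87 g/mol.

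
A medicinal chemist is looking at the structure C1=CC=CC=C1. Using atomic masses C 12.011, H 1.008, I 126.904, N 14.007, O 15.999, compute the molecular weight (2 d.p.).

First, the molecular formula is C6H6 (counting implicit H from valence).
  C: 6 × 12.011 = 72.066
  H: 6 × 1.008 = 6.048
Sum: 6×12.011 + 6×1.008 = 78.114 → 78.11 g/mol.

78.11 g/mol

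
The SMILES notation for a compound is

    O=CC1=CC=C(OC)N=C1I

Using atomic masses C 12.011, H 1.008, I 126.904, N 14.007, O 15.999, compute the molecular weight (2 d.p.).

First, the molecular formula is C7H6INO2 (counting implicit H from valence).
  C: 7 × 12.011 = 84.077
  H: 6 × 1.008 = 6.048
  I: 1 × 126.904 = 126.904
  N: 1 × 14.007 = 14.007
  O: 2 × 15.999 = 31.998
Sum: 7×12.011 + 6×1.008 + 1×126.904 + 1×14.007 + 2×15.999 = 263.034 → 263.03 g/mol.

263.03 g/mol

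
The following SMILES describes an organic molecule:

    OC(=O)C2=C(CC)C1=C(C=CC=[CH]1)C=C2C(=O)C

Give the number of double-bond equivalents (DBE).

Degree of unsaturation = (number of rings) + (number of π bonds).
Ring closures in the SMILES: 2.
π bonds: 7 double bonds (each 1 DoU) → 7 DoU from unsaturation.
Total DoU = 2 + 7 = 9.

9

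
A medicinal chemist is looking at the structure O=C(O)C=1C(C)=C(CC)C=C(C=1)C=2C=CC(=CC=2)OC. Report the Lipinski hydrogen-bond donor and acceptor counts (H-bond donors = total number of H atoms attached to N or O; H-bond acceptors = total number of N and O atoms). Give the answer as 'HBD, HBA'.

1, 3

Donors: find every N or O and count the H atoms it carries.
  atom 1 (O): bond orders sum to 2 → 0 H
  atom 3 (O): bond orders sum to 1 → 1 H
  atom 19 (O): bond orders sum to 2 → 0 H
Lipinski HBD = 1.
Acceptors: N atoms = 0, O atoms = 3 → HBA = 3.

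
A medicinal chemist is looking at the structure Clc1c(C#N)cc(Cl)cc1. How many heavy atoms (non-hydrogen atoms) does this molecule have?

Every atom symbol written in the SMILES (organic subset) is one heavy atom; implicit H are not written.
Heavy atoms by element → C:7, Cl:2, N:1.
Total: 10.

10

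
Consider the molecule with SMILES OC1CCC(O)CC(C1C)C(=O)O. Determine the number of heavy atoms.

13

Every atom symbol written in the SMILES (organic subset) is one heavy atom; implicit H are not written.
Heavy atoms by element → C:9, O:4.
Total: 13.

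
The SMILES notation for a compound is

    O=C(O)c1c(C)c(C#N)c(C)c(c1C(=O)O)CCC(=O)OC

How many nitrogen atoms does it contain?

1

Scan the SMILES for N atoms (remember two-letter symbols like Cl and Br are single atoms).
Nitrogen count: 1.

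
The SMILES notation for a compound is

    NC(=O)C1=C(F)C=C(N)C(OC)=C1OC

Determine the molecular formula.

C9H11FN2O3

Walk through each heavy atom and fill implicit hydrogens from standard valence (C 4, N 3, O 2, S 2, halogen 1):
  atom 1: N, bond orders sum to 1 (valence 3) → 2 H
  atom 2: C, bond orders sum to 4 (valence 4) → 0 H
  atom 3: O, bond orders sum to 2 (valence 2) → 0 H
  atom 4: C, bond orders sum to 4 (valence 4) → 0 H
  atom 5: C, bond orders sum to 4 (valence 4) → 0 H
  atom 6: F (halogen, monovalent) → 0 H
  atom 7: C, bond orders sum to 3 (valence 4) → 1 H
  atom 8: C, bond orders sum to 4 (valence 4) → 0 H
  atom 9: N, bond orders sum to 1 (valence 3) → 2 H
  atom 10: C, bond orders sum to 4 (valence 4) → 0 H
  atom 11: O, bond orders sum to 2 (valence 2) → 0 H
  atom 12: C, bond orders sum to 1 (valence 4) → 3 H
  atom 13: C, bond orders sum to 4 (valence 4) → 0 H
  atom 14: O, bond orders sum to 2 (valence 2) → 0 H
  atom 15: C, bond orders sum to 1 (valence 4) → 3 H
Totals → C:9, H:11, F:1, N:2, O:3.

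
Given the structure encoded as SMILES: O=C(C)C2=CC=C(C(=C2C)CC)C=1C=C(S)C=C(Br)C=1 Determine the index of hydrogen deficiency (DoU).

Degree of unsaturation = (number of rings) + (number of π bonds).
Ring closures in the SMILES: 2.
π bonds: 7 double bonds (each 1 DoU) → 7 DoU from unsaturation.
Total DoU = 2 + 7 = 9.

9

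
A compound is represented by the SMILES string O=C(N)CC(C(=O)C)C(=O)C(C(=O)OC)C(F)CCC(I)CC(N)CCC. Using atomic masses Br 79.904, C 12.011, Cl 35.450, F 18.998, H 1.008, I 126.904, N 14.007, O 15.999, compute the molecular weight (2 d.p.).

First, the molecular formula is C18H30FIN2O5 (counting implicit H from valence).
  C: 18 × 12.011 = 216.198
  F: 1 × 18.998 = 18.998
  H: 30 × 1.008 = 30.240
  I: 1 × 126.904 = 126.904
  N: 2 × 14.007 = 28.014
  O: 5 × 15.999 = 79.995
Sum: 18×12.011 + 1×18.998 + 30×1.008 + 1×126.904 + 2×14.007 + 5×15.999 = 500.349 → 500.35 g/mol.

500.35 g/mol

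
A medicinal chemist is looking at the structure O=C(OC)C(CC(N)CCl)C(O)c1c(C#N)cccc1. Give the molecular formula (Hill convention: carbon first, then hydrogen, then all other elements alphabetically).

C14H17ClN2O3

Walk through each heavy atom and fill implicit hydrogens from standard valence (C 4, N 3, O 2, S 2, halogen 1); for lowercase aromatic atoms, an aromatic c carries 1 H when it has two neighbours and 0 H with three, and aromatic n carries 0 H:
  atom 1: O, bond orders sum to 2 (valence 2) → 0 H
  atom 2: C, bond orders sum to 4 (valence 4) → 0 H
  atom 3: O, bond orders sum to 2 (valence 2) → 0 H
  atom 4: C, bond orders sum to 1 (valence 4) → 3 H
  atom 5: C, bond orders sum to 3 (valence 4) → 1 H
  atom 6: C, bond orders sum to 2 (valence 4) → 2 H
  atom 7: C, bond orders sum to 3 (valence 4) → 1 H
  atom 8: N, bond orders sum to 1 (valence 3) → 2 H
  atom 9: C, bond orders sum to 2 (valence 4) → 2 H
  atom 10: Cl (halogen, monovalent) → 0 H
  atom 11: C, bond orders sum to 3 (valence 4) → 1 H
  atom 12: O, bond orders sum to 1 (valence 2) → 1 H
  atom 13: aromatic c, 3 neighbours → 0 H
  atom 14: aromatic c, 3 neighbours → 0 H
  atom 15: C, bond orders sum to 4 (valence 4) → 0 H
  atom 16: N, bond orders sum to 3 (valence 3) → 0 H
  atom 17: aromatic c, 2 neighbours → 1 H
  atom 18: aromatic c, 2 neighbours → 1 H
  atom 19: aromatic c, 2 neighbours → 1 H
  atom 20: aromatic c, 2 neighbours → 1 H
Totals → C:14, H:17, Cl:1, N:2, O:3.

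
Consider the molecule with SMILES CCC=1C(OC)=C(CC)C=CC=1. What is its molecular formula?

Walk through each heavy atom and fill implicit hydrogens from standard valence (C 4, N 3, O 2, S 2, halogen 1):
  atom 1: C, bond orders sum to 1 (valence 4) → 3 H
  atom 2: C, bond orders sum to 2 (valence 4) → 2 H
  atom 3: C, bond orders sum to 4 (valence 4) → 0 H
  atom 4: C, bond orders sum to 4 (valence 4) → 0 H
  atom 5: O, bond orders sum to 2 (valence 2) → 0 H
  atom 6: C, bond orders sum to 1 (valence 4) → 3 H
  atom 7: C, bond orders sum to 4 (valence 4) → 0 H
  atom 8: C, bond orders sum to 2 (valence 4) → 2 H
  atom 9: C, bond orders sum to 1 (valence 4) → 3 H
  atom 10: C, bond orders sum to 3 (valence 4) → 1 H
  atom 11: C, bond orders sum to 3 (valence 4) → 1 H
  atom 12: C, bond orders sum to 3 (valence 4) → 1 H
Totals → C:11, H:16, O:1.
In Hill order: C11H16O.

C11H16O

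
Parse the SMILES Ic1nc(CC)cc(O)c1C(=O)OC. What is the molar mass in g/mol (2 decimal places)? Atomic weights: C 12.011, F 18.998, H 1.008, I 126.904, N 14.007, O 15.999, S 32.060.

307.09 g/mol

First, the molecular formula is C9H10INO3 (counting implicit H from valence).
  C: 9 × 12.011 = 108.099
  H: 10 × 1.008 = 10.080
  I: 1 × 126.904 = 126.904
  N: 1 × 14.007 = 14.007
  O: 3 × 15.999 = 47.997
Sum: 9×12.011 + 10×1.008 + 1×126.904 + 1×14.007 + 3×15.999 = 307.087 → 307.09 g/mol.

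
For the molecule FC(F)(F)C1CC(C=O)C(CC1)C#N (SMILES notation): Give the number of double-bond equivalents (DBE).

4

Degree of unsaturation = (number of rings) + (number of π bonds).
Ring closures in the SMILES: 1.
π bonds: 1 double bond (each 1 DoU), 1 triple bond (each 2 DoU) → 3 DoU from unsaturation.
Total DoU = 1 + 3 = 4.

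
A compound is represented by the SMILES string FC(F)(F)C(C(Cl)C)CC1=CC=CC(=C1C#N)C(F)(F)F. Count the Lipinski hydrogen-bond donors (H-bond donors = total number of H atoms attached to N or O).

Donors: find every N or O and count the H atoms it carries.
  atom 17 (N): bond orders sum to 3 → 0 H
Lipinski HBD = 0.

0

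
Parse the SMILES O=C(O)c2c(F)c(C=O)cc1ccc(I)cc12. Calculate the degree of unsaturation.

Molecular formula: C12H6FIO3.
DoU = (2C + 2 + N − H − X) / 2, where X is the halogen count and O/S are ignored.
    = (2·12 + 2 + 0 − 6 − 2) / 2 = 18 / 2 = 9.

9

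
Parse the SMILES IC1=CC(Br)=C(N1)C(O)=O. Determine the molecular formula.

Walk through each heavy atom and fill implicit hydrogens from standard valence (C 4, N 3, O 2, S 2, halogen 1):
  atom 1: I (halogen, monovalent) → 0 H
  atom 2: C, bond orders sum to 4 (valence 4) → 0 H
  atom 3: C, bond orders sum to 3 (valence 4) → 1 H
  atom 4: C, bond orders sum to 4 (valence 4) → 0 H
  atom 5: Br (halogen, monovalent) → 0 H
  atom 6: C, bond orders sum to 4 (valence 4) → 0 H
  atom 7: N, bond orders sum to 2 (valence 3) → 1 H
  atom 8: C, bond orders sum to 4 (valence 4) → 0 H
  atom 9: O, bond orders sum to 1 (valence 2) → 1 H
  atom 10: O, bond orders sum to 2 (valence 2) → 0 H
Totals → C:5, H:3, Br:1, I:1, N:1, O:2.
In Hill order: C5H3BrINO2.

C5H3BrINO2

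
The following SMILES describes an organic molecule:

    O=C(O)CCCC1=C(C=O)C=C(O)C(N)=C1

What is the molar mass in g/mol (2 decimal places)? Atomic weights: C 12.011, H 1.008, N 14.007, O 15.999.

First, the molecular formula is C11H13NO4 (counting implicit H from valence).
  C: 11 × 12.011 = 132.121
  H: 13 × 1.008 = 13.104
  N: 1 × 14.007 = 14.007
  O: 4 × 15.999 = 63.996
Sum: 11×12.011 + 13×1.008 + 1×14.007 + 4×15.999 = 223.228 → 223.23 g/mol.

223.23 g/mol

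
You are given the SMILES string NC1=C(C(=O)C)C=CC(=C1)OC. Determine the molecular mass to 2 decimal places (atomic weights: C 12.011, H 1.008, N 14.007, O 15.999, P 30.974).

165.19 g/mol

First, the molecular formula is C9H11NO2 (counting implicit H from valence).
  C: 9 × 12.011 = 108.099
  H: 11 × 1.008 = 11.088
  N: 1 × 14.007 = 14.007
  O: 2 × 15.999 = 31.998
Sum: 9×12.011 + 11×1.008 + 1×14.007 + 2×15.999 = 165.192 → 165.19 g/mol.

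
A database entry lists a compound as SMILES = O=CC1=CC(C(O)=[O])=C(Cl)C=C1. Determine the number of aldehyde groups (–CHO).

1

The aldehyde motif appears at heavy-atom position 2 in the SMILES.
Other groups present: 1 carboxylic acid.
Aldehyde count: 1.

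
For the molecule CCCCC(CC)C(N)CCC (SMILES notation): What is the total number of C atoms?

Count every carbon token in the SMILES (each C, including those in ring-closure positions and inside branches).
Carbon count: 11.

11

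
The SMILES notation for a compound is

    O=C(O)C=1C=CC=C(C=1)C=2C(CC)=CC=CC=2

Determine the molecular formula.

Walk through each heavy atom and fill implicit hydrogens from standard valence (C 4, N 3, O 2, S 2, halogen 1):
  atom 1: O, bond orders sum to 2 (valence 2) → 0 H
  atom 2: C, bond orders sum to 4 (valence 4) → 0 H
  atom 3: O, bond orders sum to 1 (valence 2) → 1 H
  atom 4: C, bond orders sum to 4 (valence 4) → 0 H
  atom 5: C, bond orders sum to 3 (valence 4) → 1 H
  atom 6: C, bond orders sum to 3 (valence 4) → 1 H
  atom 7: C, bond orders sum to 3 (valence 4) → 1 H
  atom 8: C, bond orders sum to 4 (valence 4) → 0 H
  atom 9: C, bond orders sum to 3 (valence 4) → 1 H
  atom 10: C, bond orders sum to 4 (valence 4) → 0 H
  atom 11: C, bond orders sum to 4 (valence 4) → 0 H
  atom 12: C, bond orders sum to 2 (valence 4) → 2 H
  atom 13: C, bond orders sum to 1 (valence 4) → 3 H
  atom 14: C, bond orders sum to 3 (valence 4) → 1 H
  atom 15: C, bond orders sum to 3 (valence 4) → 1 H
  atom 16: C, bond orders sum to 3 (valence 4) → 1 H
  atom 17: C, bond orders sum to 3 (valence 4) → 1 H
Totals → C:15, H:14, O:2.
In Hill order: C15H14O2.

C15H14O2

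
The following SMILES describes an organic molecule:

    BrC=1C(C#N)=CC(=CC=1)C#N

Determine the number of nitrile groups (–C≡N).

The nitrile motif appears at heavy-atom positions 4, 10 in the SMILES.
Nitrile count: 2.

2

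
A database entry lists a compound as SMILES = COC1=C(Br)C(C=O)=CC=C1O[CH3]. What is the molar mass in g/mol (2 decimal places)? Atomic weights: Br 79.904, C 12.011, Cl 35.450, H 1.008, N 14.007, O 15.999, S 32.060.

First, the molecular formula is C9H9BrO3 (counting implicit H from valence).
  Br: 1 × 79.904 = 79.904
  C: 9 × 12.011 = 108.099
  H: 9 × 1.008 = 9.072
  O: 3 × 15.999 = 47.997
Sum: 1×79.904 + 9×12.011 + 9×1.008 + 3×15.999 = 245.072 → 245.07 g/mol.

245.07 g/mol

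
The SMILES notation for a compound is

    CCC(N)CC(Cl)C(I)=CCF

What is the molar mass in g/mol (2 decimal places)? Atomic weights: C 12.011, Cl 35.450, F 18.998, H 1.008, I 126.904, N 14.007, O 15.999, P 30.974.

First, the molecular formula is C8H14ClFIN (counting implicit H from valence).
  C: 8 × 12.011 = 96.088
  Cl: 1 × 35.450 = 35.450
  F: 1 × 18.998 = 18.998
  H: 14 × 1.008 = 14.112
  I: 1 × 126.904 = 126.904
  N: 1 × 14.007 = 14.007
Sum: 8×12.011 + 1×35.450 + 1×18.998 + 14×1.008 + 1×126.904 + 1×14.007 = 305.559 → 305.56 g/mol.

305.56 g/mol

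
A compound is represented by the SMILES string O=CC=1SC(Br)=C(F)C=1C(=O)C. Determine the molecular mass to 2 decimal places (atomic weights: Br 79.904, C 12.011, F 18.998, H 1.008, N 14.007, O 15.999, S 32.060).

First, the molecular formula is C7H4BrFO2S (counting implicit H from valence).
  Br: 1 × 79.904 = 79.904
  C: 7 × 12.011 = 84.077
  F: 1 × 18.998 = 18.998
  H: 4 × 1.008 = 4.032
  O: 2 × 15.999 = 31.998
  S: 1 × 32.060 = 32.060
Sum: 1×79.904 + 7×12.011 + 1×18.998 + 4×1.008 + 2×15.999 + 1×32.060 = 251.069 → 251.07 g/mol.

251.07 g/mol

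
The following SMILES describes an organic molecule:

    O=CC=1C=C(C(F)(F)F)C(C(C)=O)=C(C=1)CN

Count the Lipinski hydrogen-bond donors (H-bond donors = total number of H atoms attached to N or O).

Donors: find every N or O and count the H atoms it carries.
  atom 1 (O): bond orders sum to 2 → 0 H
  atom 13 (O): bond orders sum to 2 → 0 H
  atom 17 (N): bond orders sum to 1 → 2 H
Lipinski HBD = 2.

2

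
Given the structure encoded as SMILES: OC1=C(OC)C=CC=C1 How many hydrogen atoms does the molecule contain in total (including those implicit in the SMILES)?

Walk through each heavy atom and fill implicit hydrogens from standard valence (C 4, N 3, O 2, S 2, halogen 1):
  atom 1: O, bond orders sum to 1 (valence 2) → 1 H
  atom 2: C, bond orders sum to 4 (valence 4) → 0 H
  atom 3: C, bond orders sum to 4 (valence 4) → 0 H
  atom 4: O, bond orders sum to 2 (valence 2) → 0 H
  atom 5: C, bond orders sum to 1 (valence 4) → 3 H
  atom 6: C, bond orders sum to 3 (valence 4) → 1 H
  atom 7: C, bond orders sum to 3 (valence 4) → 1 H
  atom 8: C, bond orders sum to 3 (valence 4) → 1 H
  atom 9: C, bond orders sum to 3 (valence 4) → 1 H
Total hydrogens: 8.

8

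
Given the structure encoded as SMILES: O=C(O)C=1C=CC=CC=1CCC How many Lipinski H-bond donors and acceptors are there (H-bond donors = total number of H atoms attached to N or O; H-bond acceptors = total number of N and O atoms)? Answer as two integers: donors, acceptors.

Donors: find every N or O and count the H atoms it carries.
  atom 1 (O): bond orders sum to 2 → 0 H
  atom 3 (O): bond orders sum to 1 → 1 H
Lipinski HBD = 1.
Acceptors: N atoms = 0, O atoms = 2 → HBA = 2.

1, 2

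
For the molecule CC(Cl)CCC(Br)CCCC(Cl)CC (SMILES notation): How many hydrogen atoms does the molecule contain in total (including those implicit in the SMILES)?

21

Walk through each heavy atom and fill implicit hydrogens from standard valence (C 4, N 3, O 2, S 2, halogen 1):
  atom 1: C, bond orders sum to 1 (valence 4) → 3 H
  atom 2: C, bond orders sum to 3 (valence 4) → 1 H
  atom 3: Cl (halogen, monovalent) → 0 H
  atom 4: C, bond orders sum to 2 (valence 4) → 2 H
  atom 5: C, bond orders sum to 2 (valence 4) → 2 H
  atom 6: C, bond orders sum to 3 (valence 4) → 1 H
  atom 7: Br (halogen, monovalent) → 0 H
  atom 8: C, bond orders sum to 2 (valence 4) → 2 H
  atom 9: C, bond orders sum to 2 (valence 4) → 2 H
  atom 10: C, bond orders sum to 2 (valence 4) → 2 H
  atom 11: C, bond orders sum to 3 (valence 4) → 1 H
  atom 12: Cl (halogen, monovalent) → 0 H
  atom 13: C, bond orders sum to 2 (valence 4) → 2 H
  atom 14: C, bond orders sum to 1 (valence 4) → 3 H
Total hydrogens: 21.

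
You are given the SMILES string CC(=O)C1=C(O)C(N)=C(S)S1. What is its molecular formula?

C6H7NO2S2

Walk through each heavy atom and fill implicit hydrogens from standard valence (C 4, N 3, O 2, S 2, halogen 1):
  atom 1: C, bond orders sum to 1 (valence 4) → 3 H
  atom 2: C, bond orders sum to 4 (valence 4) → 0 H
  atom 3: O, bond orders sum to 2 (valence 2) → 0 H
  atom 4: C, bond orders sum to 4 (valence 4) → 0 H
  atom 5: C, bond orders sum to 4 (valence 4) → 0 H
  atom 6: O, bond orders sum to 1 (valence 2) → 1 H
  atom 7: C, bond orders sum to 4 (valence 4) → 0 H
  atom 8: N, bond orders sum to 1 (valence 3) → 2 H
  atom 9: C, bond orders sum to 4 (valence 4) → 0 H
  atom 10: S, bond orders sum to 1 (valence 2) → 1 H
  atom 11: S, bond orders sum to 2 (valence 2) → 0 H
Totals → C:6, H:7, N:1, O:2, S:2.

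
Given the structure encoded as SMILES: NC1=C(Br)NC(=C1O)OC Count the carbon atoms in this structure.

5

Count every carbon token in the SMILES (each C, including those in ring-closure positions and inside branches).
Carbon count: 5.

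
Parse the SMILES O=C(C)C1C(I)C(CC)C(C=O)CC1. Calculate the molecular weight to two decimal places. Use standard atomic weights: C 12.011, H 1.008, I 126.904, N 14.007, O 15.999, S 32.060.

First, the molecular formula is C11H17IO2 (counting implicit H from valence).
  C: 11 × 12.011 = 132.121
  H: 17 × 1.008 = 17.136
  I: 1 × 126.904 = 126.904
  O: 2 × 15.999 = 31.998
Sum: 11×12.011 + 17×1.008 + 1×126.904 + 2×15.999 = 308.159 → 308.16 g/mol.

308.16 g/mol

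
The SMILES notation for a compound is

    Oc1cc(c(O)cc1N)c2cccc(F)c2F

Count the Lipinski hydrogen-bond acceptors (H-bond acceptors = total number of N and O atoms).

3

N atoms: 1; O atoms: 2.
Lipinski HBA = 1 + 2 = 3.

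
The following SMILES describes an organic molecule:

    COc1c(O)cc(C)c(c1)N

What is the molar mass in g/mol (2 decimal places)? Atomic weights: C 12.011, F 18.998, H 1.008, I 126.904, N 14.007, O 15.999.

First, the molecular formula is C8H11NO2 (counting implicit H from valence).
  C: 8 × 12.011 = 96.088
  H: 11 × 1.008 = 11.088
  N: 1 × 14.007 = 14.007
  O: 2 × 15.999 = 31.998
Sum: 8×12.011 + 11×1.008 + 1×14.007 + 2×15.999 = 153.181 → 153.18 g/mol.

153.18 g/mol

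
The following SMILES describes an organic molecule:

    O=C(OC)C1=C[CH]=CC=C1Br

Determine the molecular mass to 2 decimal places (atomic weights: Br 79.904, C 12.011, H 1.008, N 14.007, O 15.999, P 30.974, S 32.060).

215.05 g/mol

First, the molecular formula is C8H7BrO2 (counting implicit H from valence).
  Br: 1 × 79.904 = 79.904
  C: 8 × 12.011 = 96.088
  H: 7 × 1.008 = 7.056
  O: 2 × 15.999 = 31.998
Sum: 1×79.904 + 8×12.011 + 7×1.008 + 2×15.999 = 215.046 → 215.05 g/mol.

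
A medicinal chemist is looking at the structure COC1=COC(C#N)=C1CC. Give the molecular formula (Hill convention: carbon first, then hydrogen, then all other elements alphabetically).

Walk through each heavy atom and fill implicit hydrogens from standard valence (C 4, N 3, O 2, S 2, halogen 1):
  atom 1: C, bond orders sum to 1 (valence 4) → 3 H
  atom 2: O, bond orders sum to 2 (valence 2) → 0 H
  atom 3: C, bond orders sum to 4 (valence 4) → 0 H
  atom 4: C, bond orders sum to 3 (valence 4) → 1 H
  atom 5: O, bond orders sum to 2 (valence 2) → 0 H
  atom 6: C, bond orders sum to 4 (valence 4) → 0 H
  atom 7: C, bond orders sum to 4 (valence 4) → 0 H
  atom 8: N, bond orders sum to 3 (valence 3) → 0 H
  atom 9: C, bond orders sum to 4 (valence 4) → 0 H
  atom 10: C, bond orders sum to 2 (valence 4) → 2 H
  atom 11: C, bond orders sum to 1 (valence 4) → 3 H
Totals → C:8, H:9, N:1, O:2.

C8H9NO2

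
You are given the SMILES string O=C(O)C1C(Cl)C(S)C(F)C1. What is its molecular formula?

Walk through each heavy atom and fill implicit hydrogens from standard valence (C 4, N 3, O 2, S 2, halogen 1):
  atom 1: O, bond orders sum to 2 (valence 2) → 0 H
  atom 2: C, bond orders sum to 4 (valence 4) → 0 H
  atom 3: O, bond orders sum to 1 (valence 2) → 1 H
  atom 4: C, bond orders sum to 3 (valence 4) → 1 H
  atom 5: C, bond orders sum to 3 (valence 4) → 1 H
  atom 6: Cl (halogen, monovalent) → 0 H
  atom 7: C, bond orders sum to 3 (valence 4) → 1 H
  atom 8: S, bond orders sum to 1 (valence 2) → 1 H
  atom 9: C, bond orders sum to 3 (valence 4) → 1 H
  atom 10: F (halogen, monovalent) → 0 H
  atom 11: C, bond orders sum to 2 (valence 4) → 2 H
Totals → C:6, H:8, Cl:1, F:1, O:2, S:1.
In Hill order: C6H8ClFO2S.

C6H8ClFO2S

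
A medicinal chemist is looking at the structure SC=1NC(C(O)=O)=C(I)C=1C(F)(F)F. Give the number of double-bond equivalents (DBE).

Molecular formula: C6H3F3INO2S.
DoU = (2C + 2 + N − H − X) / 2, where X is the halogen count and O/S are ignored.
    = (2·6 + 2 + 1 − 3 − 4) / 2 = 8 / 2 = 4.

4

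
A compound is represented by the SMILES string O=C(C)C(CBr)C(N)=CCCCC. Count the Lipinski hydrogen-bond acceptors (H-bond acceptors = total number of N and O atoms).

N atoms: 1; O atoms: 1.
Lipinski HBA = 1 + 1 = 2.

2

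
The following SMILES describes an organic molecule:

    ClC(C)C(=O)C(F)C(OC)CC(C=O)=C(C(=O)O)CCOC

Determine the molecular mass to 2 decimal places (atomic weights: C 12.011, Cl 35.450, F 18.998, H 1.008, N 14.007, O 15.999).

338.76 g/mol

First, the molecular formula is C14H20ClFO6 (counting implicit H from valence).
  C: 14 × 12.011 = 168.154
  Cl: 1 × 35.450 = 35.450
  F: 1 × 18.998 = 18.998
  H: 20 × 1.008 = 20.160
  O: 6 × 15.999 = 95.994
Sum: 14×12.011 + 1×35.450 + 1×18.998 + 20×1.008 + 6×15.999 = 338.756 → 338.76 g/mol.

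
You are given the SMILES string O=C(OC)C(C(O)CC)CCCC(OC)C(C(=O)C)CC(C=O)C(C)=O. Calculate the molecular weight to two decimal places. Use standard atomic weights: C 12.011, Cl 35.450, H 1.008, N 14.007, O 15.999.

First, the molecular formula is C19H32O7 (counting implicit H from valence).
  C: 19 × 12.011 = 228.209
  H: 32 × 1.008 = 32.256
  O: 7 × 15.999 = 111.993
Sum: 19×12.011 + 32×1.008 + 7×15.999 = 372.458 → 372.46 g/mol.

372.46 g/mol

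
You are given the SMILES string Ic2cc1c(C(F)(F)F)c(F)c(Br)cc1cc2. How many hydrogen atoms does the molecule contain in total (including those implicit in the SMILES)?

Walk through each heavy atom and fill implicit hydrogens from standard valence (C 4, N 3, O 2, S 2, halogen 1); for lowercase aromatic atoms, an aromatic c carries 1 H when it has two neighbours and 0 H with three, and aromatic n carries 0 H:
  atom 1: I (halogen, monovalent) → 0 H
  atom 2: aromatic c, 3 neighbours → 0 H
  atom 3: aromatic c, 2 neighbours → 1 H
  atom 4: aromatic c, 3 neighbours → 0 H
  atom 5: aromatic c, 3 neighbours → 0 H
  atom 6: C, bond orders sum to 4 (valence 4) → 0 H
  atom 7: F (halogen, monovalent) → 0 H
  atom 8: F (halogen, monovalent) → 0 H
  atom 9: F (halogen, monovalent) → 0 H
  atom 10: aromatic c, 3 neighbours → 0 H
  atom 11: F (halogen, monovalent) → 0 H
  atom 12: aromatic c, 3 neighbours → 0 H
  atom 13: Br (halogen, monovalent) → 0 H
  atom 14: aromatic c, 2 neighbours → 1 H
  atom 15: aromatic c, 3 neighbours → 0 H
  atom 16: aromatic c, 2 neighbours → 1 H
  atom 17: aromatic c, 2 neighbours → 1 H
Total hydrogens: 4.

4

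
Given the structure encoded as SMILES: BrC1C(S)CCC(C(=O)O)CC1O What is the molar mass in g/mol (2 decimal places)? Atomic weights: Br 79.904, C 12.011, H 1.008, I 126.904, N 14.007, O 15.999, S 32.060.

269.15 g/mol

First, the molecular formula is C8H13BrO3S (counting implicit H from valence).
  Br: 1 × 79.904 = 79.904
  C: 8 × 12.011 = 96.088
  H: 13 × 1.008 = 13.104
  O: 3 × 15.999 = 47.997
  S: 1 × 32.060 = 32.060
Sum: 1×79.904 + 8×12.011 + 13×1.008 + 3×15.999 + 1×32.060 = 269.153 → 269.15 g/mol.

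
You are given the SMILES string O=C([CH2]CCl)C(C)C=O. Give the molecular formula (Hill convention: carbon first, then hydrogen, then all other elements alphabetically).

Walk through each heavy atom and fill implicit hydrogens from standard valence (C 4, N 3, O 2, S 2, halogen 1):
  atom 1: O, bond orders sum to 2 (valence 2) → 0 H
  atom 2: C, bond orders sum to 4 (valence 4) → 0 H
  atom 3: C with explicit H count 2
  atom 4: C, bond orders sum to 2 (valence 4) → 2 H
  atom 5: Cl (halogen, monovalent) → 0 H
  atom 6: C, bond orders sum to 3 (valence 4) → 1 H
  atom 7: C, bond orders sum to 1 (valence 4) → 3 H
  atom 8: C, bond orders sum to 3 (valence 4) → 1 H
  atom 9: O, bond orders sum to 2 (valence 2) → 0 H
Totals → C:6, H:9, Cl:1, O:2.
In Hill order: C6H9ClO2.

C6H9ClO2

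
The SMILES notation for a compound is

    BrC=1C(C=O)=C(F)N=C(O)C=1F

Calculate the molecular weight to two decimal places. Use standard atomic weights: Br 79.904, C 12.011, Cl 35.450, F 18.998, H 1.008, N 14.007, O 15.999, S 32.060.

237.99 g/mol

First, the molecular formula is C6H2BrF2NO2 (counting implicit H from valence).
  Br: 1 × 79.904 = 79.904
  C: 6 × 12.011 = 72.066
  F: 2 × 18.998 = 37.996
  H: 2 × 1.008 = 2.016
  N: 1 × 14.007 = 14.007
  O: 2 × 15.999 = 31.998
Sum: 1×79.904 + 6×12.011 + 2×18.998 + 2×1.008 + 1×14.007 + 2×15.999 = 237.987 → 237.99 g/mol.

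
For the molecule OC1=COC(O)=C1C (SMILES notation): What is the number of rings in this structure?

1

In SMILES, each pair of matching ring-closure digits denotes one ring-closing bond; the number of such bonds equals the number of independent rings.
Ring-closure bonds here: 1.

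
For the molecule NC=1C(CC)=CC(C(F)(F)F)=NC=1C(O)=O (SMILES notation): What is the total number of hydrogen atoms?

Walk through each heavy atom and fill implicit hydrogens from standard valence (C 4, N 3, O 2, S 2, halogen 1):
  atom 1: N, bond orders sum to 1 (valence 3) → 2 H
  atom 2: C, bond orders sum to 4 (valence 4) → 0 H
  atom 3: C, bond orders sum to 4 (valence 4) → 0 H
  atom 4: C, bond orders sum to 2 (valence 4) → 2 H
  atom 5: C, bond orders sum to 1 (valence 4) → 3 H
  atom 6: C, bond orders sum to 3 (valence 4) → 1 H
  atom 7: C, bond orders sum to 4 (valence 4) → 0 H
  atom 8: C, bond orders sum to 4 (valence 4) → 0 H
  atom 9: F (halogen, monovalent) → 0 H
  atom 10: F (halogen, monovalent) → 0 H
  atom 11: F (halogen, monovalent) → 0 H
  atom 12: N, bond orders sum to 3 (valence 3) → 0 H
  atom 13: C, bond orders sum to 4 (valence 4) → 0 H
  atom 14: C, bond orders sum to 4 (valence 4) → 0 H
  atom 15: O, bond orders sum to 1 (valence 2) → 1 H
  atom 16: O, bond orders sum to 2 (valence 2) → 0 H
Total hydrogens: 9.

9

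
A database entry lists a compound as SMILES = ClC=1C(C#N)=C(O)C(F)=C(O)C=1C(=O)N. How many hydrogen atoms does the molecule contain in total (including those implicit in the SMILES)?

4

Walk through each heavy atom and fill implicit hydrogens from standard valence (C 4, N 3, O 2, S 2, halogen 1):
  atom 1: Cl (halogen, monovalent) → 0 H
  atom 2: C, bond orders sum to 4 (valence 4) → 0 H
  atom 3: C, bond orders sum to 4 (valence 4) → 0 H
  atom 4: C, bond orders sum to 4 (valence 4) → 0 H
  atom 5: N, bond orders sum to 3 (valence 3) → 0 H
  atom 6: C, bond orders sum to 4 (valence 4) → 0 H
  atom 7: O, bond orders sum to 1 (valence 2) → 1 H
  atom 8: C, bond orders sum to 4 (valence 4) → 0 H
  atom 9: F (halogen, monovalent) → 0 H
  atom 10: C, bond orders sum to 4 (valence 4) → 0 H
  atom 11: O, bond orders sum to 1 (valence 2) → 1 H
  atom 12: C, bond orders sum to 4 (valence 4) → 0 H
  atom 13: C, bond orders sum to 4 (valence 4) → 0 H
  atom 14: O, bond orders sum to 2 (valence 2) → 0 H
  atom 15: N, bond orders sum to 1 (valence 3) → 2 H
Total hydrogens: 4.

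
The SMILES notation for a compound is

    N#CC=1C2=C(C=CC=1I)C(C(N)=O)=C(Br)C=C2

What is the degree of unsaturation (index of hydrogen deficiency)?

10

Molecular formula: C12H6BrIN2O.
DoU = (2C + 2 + N − H − X) / 2, where X is the halogen count and O/S are ignored.
    = (2·12 + 2 + 2 − 6 − 2) / 2 = 20 / 2 = 10.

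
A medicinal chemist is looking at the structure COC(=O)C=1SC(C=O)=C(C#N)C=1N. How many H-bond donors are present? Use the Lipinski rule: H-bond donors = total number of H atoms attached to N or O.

Donors: find every N or O and count the H atoms it carries.
  atom 2 (O): bond orders sum to 2 → 0 H
  atom 4 (O): bond orders sum to 2 → 0 H
  atom 9 (O): bond orders sum to 2 → 0 H
  atom 12 (N): bond orders sum to 3 → 0 H
  atom 14 (N): bond orders sum to 1 → 2 H
Lipinski HBD = 2.

2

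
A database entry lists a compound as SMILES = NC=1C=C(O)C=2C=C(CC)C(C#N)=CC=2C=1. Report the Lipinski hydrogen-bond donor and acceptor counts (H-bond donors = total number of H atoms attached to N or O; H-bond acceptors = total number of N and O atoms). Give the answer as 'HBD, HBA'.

3, 3

Donors: find every N or O and count the H atoms it carries.
  atom 1 (N): bond orders sum to 1 → 2 H
  atom 5 (O): bond orders sum to 1 → 1 H
  atom 13 (N): bond orders sum to 3 → 0 H
Lipinski HBD = 3.
Acceptors: N atoms = 2, O atoms = 1 → HBA = 3.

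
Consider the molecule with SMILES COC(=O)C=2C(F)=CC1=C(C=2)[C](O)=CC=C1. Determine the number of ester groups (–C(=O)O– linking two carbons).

1

The ester motif appears at heavy-atom position 3 in the SMILES.
Other groups present: 1 hydroxyl.
Ester count: 1.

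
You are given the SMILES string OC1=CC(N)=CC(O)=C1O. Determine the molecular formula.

Walk through each heavy atom and fill implicit hydrogens from standard valence (C 4, N 3, O 2, S 2, halogen 1):
  atom 1: O, bond orders sum to 1 (valence 2) → 1 H
  atom 2: C, bond orders sum to 4 (valence 4) → 0 H
  atom 3: C, bond orders sum to 3 (valence 4) → 1 H
  atom 4: C, bond orders sum to 4 (valence 4) → 0 H
  atom 5: N, bond orders sum to 1 (valence 3) → 2 H
  atom 6: C, bond orders sum to 3 (valence 4) → 1 H
  atom 7: C, bond orders sum to 4 (valence 4) → 0 H
  atom 8: O, bond orders sum to 1 (valence 2) → 1 H
  atom 9: C, bond orders sum to 4 (valence 4) → 0 H
  atom 10: O, bond orders sum to 1 (valence 2) → 1 H
Totals → C:6, H:7, N:1, O:3.

C6H7NO3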